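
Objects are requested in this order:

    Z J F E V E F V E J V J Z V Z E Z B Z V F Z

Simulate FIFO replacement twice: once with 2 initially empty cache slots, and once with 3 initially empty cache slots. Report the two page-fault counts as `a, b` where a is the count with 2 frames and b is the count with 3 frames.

2 frames: F F F F F . F . F F F . F . . F . F F F F F → 16 faults.
3 frames: F F F F F . . . . F . . F . . F . F . F F F → 12 faults.
12 < 16: adding a frame reduced faults, as is typical.

16, 12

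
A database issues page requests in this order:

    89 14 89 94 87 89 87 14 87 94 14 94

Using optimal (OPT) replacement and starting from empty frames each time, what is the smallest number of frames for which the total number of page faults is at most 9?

f=1: 12 faults
f=2: 6 faults
f=3: 5 faults
f=4: 4 faults
Smallest f with faults ≤ 9 is 2.

2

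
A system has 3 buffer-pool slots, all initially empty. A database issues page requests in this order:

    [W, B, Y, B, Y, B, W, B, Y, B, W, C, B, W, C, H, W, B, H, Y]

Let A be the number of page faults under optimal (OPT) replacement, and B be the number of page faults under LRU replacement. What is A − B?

Under OPT: F F F . . . . . . . . F . . . F . . . F → 6 faults.
Under LRU: F F F . . . . . . . . F . . . F . F . F → 7 faults.
A − B = 6 − 7 = -1.

-1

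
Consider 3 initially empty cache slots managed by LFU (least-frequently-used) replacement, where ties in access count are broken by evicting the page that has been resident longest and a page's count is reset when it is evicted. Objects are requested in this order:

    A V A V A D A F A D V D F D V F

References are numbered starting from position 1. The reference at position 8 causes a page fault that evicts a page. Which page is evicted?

D

pos 1: A -> fault, frames {A}
pos 2: V -> fault, frames {A,V}
pos 3: A -> hit
pos 4: V -> hit
pos 5: A -> hit
pos 6: D -> fault, frames {A,V,D}
pos 7: A -> hit
pos 8: F -> fault, evict D, frames {A,V,F}
At position 8, page D is evicted.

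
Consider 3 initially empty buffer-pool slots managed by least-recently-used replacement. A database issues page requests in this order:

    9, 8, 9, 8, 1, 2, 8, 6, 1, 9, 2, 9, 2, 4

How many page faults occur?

9: miss, frames [9]
8: miss, frames [9, 8]
9: hit
8: hit
1: miss, frames [9, 8, 1]
2: miss, evict 9, frames [8, 1, 2]
8: hit
6: miss, evict 1, frames [2, 8, 6]
1: miss, evict 2, frames [8, 6, 1]
9: miss, evict 8, frames [6, 1, 9]
2: miss, evict 6, frames [1, 9, 2]
9: hit
2: hit
4: miss, evict 1, frames [9, 2, 4]
Page faults: 9.

9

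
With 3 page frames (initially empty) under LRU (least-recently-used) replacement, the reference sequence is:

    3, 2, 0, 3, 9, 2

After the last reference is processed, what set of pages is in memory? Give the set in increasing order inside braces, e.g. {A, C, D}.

3 -> fault, frames (3)
2 -> fault, frames (3 2)
0 -> fault, frames (3 2 0)
3 -> hit
9 -> fault, evict 2, frames (0 3 9)
2 -> fault, evict 0, frames (3 9 2)

{2, 3, 9}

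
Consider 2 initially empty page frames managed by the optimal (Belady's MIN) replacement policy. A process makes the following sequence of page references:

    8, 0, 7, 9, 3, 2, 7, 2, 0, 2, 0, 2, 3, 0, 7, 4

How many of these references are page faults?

8 -> miss, frames {8}
0 -> miss, frames {8,0}
7 -> miss, evict 8, frames {0,7}
9 -> miss, evict 0, frames {7,9}
3 -> miss, evict 9, frames {7,3}
2 -> miss, evict 3, frames {7,2}
7 -> hit
2 -> hit
0 -> miss, evict 7, frames {2,0}
2 -> hit
0 -> hit
2 -> hit
3 -> miss, evict 2, frames {0,3}
0 -> hit
7 -> miss, evict 3, frames {0,7}
4 -> miss, evict 7, frames {0,4}
Page faults: 10.

10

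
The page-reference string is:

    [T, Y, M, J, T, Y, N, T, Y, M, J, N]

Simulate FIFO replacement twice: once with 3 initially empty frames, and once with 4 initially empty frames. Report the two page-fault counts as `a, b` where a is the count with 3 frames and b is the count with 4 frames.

3 frames: F F F F F F F . . F F . → 9 faults.
4 frames: F F F F . . F F F F F F → 10 faults.
10 > 9: adding a frame increased faults — Belady's anomaly.

9, 10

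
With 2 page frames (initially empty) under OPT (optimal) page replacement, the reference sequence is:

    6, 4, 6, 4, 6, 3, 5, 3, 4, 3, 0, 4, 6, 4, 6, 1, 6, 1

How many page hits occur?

10

6: fault, frames (6)
4: fault, frames (6 4)
6: hit
4: hit
6: hit
3: fault, evict 6, frames (4 3)
5: fault, evict 4, frames (3 5)
3: hit
4: fault, evict 5, frames (3 4)
3: hit
0: fault, evict 3, frames (4 0)
4: hit
6: fault, evict 0, frames (4 6)
4: hit
6: hit
1: fault, evict 4, frames (6 1)
6: hit
1: hit
Hits: 10.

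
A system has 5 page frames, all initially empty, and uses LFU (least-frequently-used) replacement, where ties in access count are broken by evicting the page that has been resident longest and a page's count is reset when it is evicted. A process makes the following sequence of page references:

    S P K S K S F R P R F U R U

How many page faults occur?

S: fault, frames [S]
P: fault, frames [S, P]
K: fault, frames [S, P, K]
S: hit
K: hit
S: hit
F: fault, frames [S, P, K, F]
R: fault, frames [S, P, K, F, R]
P: hit
R: hit
F: hit
U: fault, evict P, frames [S, K, F, R, U]
R: hit
U: hit
Page faults: 6.

6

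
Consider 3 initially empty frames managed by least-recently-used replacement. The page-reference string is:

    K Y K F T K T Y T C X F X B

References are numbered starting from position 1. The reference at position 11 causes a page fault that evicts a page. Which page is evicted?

Y

pos 1: K -> fault, frames (K)
pos 2: Y -> fault, frames (K Y)
pos 3: K -> hit
pos 4: F -> fault, frames (Y K F)
pos 5: T -> fault, evict Y, frames (K F T)
pos 6: K -> hit
pos 7: T -> hit
pos 8: Y -> fault, evict F, frames (K T Y)
pos 9: T -> hit
pos 10: C -> fault, evict K, frames (Y T C)
pos 11: X -> fault, evict Y, frames (T C X)
At position 11, page Y is evicted.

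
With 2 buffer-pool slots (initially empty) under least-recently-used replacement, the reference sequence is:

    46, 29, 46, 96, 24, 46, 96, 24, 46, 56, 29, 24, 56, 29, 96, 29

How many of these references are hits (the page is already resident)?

2

46 → miss, frames {46}
29 → miss, frames {46,29}
46 → hit
96 → miss, evict 29, frames {46,96}
24 → miss, evict 46, frames {96,24}
46 → miss, evict 96, frames {24,46}
96 → miss, evict 24, frames {46,96}
24 → miss, evict 46, frames {96,24}
46 → miss, evict 96, frames {24,46}
56 → miss, evict 24, frames {46,56}
29 → miss, evict 46, frames {56,29}
24 → miss, evict 56, frames {29,24}
56 → miss, evict 29, frames {24,56}
29 → miss, evict 24, frames {56,29}
96 → miss, evict 56, frames {29,96}
29 → hit
Hits: 2.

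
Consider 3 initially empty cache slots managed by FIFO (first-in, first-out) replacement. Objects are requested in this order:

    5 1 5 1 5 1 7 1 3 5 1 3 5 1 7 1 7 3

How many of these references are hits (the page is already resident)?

5: fault, frames {5}
1: fault, frames {5,1}
5: hit
1: hit
5: hit
1: hit
7: fault, frames {5,1,7}
1: hit
3: fault, evict 5, frames {1,7,3}
5: fault, evict 1, frames {7,3,5}
1: fault, evict 7, frames {3,5,1}
3: hit
5: hit
1: hit
7: fault, evict 3, frames {5,1,7}
1: hit
7: hit
3: fault, evict 5, frames {1,7,3}
Hits: 10.

10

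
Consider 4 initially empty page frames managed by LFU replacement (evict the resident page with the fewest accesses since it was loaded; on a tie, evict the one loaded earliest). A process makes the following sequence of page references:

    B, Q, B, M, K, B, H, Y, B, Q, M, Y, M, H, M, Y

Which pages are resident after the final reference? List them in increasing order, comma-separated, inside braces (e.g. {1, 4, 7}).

{B, H, M, Y}

B -> miss, frames [B]
Q -> miss, frames [B, Q]
B -> hit
M -> miss, frames [B, Q, M]
K -> miss, frames [B, Q, M, K]
B -> hit
H -> miss, evict Q, frames [B, M, K, H]
Y -> miss, evict M, frames [B, K, H, Y]
B -> hit
Q -> miss, evict K, frames [B, H, Y, Q]
M -> miss, evict H, frames [B, Y, Q, M]
Y -> hit
M -> hit
H -> miss, evict Q, frames [B, Y, M, H]
M -> hit
Y -> hit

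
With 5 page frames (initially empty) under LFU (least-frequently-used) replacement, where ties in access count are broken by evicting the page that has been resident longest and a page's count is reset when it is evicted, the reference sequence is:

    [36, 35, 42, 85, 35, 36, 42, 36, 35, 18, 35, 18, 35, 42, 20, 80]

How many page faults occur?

7

36 -> fault, frames [36]
35 -> fault, frames [36, 35]
42 -> fault, frames [36, 35, 42]
85 -> fault, frames [36, 35, 42, 85]
35 -> hit
36 -> hit
42 -> hit
36 -> hit
35 -> hit
18 -> fault, frames [36, 35, 42, 85, 18]
35 -> hit
18 -> hit
35 -> hit
42 -> hit
20 -> fault, evict 85, frames [36, 35, 42, 18, 20]
80 -> fault, evict 20, frames [36, 35, 42, 18, 80]
Page faults: 7.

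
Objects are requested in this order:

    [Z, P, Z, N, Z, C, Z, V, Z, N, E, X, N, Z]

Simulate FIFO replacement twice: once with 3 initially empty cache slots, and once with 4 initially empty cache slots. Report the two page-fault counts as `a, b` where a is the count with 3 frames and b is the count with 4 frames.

3 frames: F F . F . F F F . F F F . F → 10 faults.
4 frames: F F . F . F . F F . F F F . → 9 faults.
9 < 10: adding a frame reduced faults, as is typical.

10, 9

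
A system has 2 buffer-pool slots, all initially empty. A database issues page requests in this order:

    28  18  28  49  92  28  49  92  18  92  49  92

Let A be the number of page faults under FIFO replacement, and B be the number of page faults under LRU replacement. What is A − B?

1

Under FIFO: F F . F F F F F F . F F → 10 faults.
Under LRU: F F . F F F F F F . F . → 9 faults.
A − B = 10 − 9 = 1.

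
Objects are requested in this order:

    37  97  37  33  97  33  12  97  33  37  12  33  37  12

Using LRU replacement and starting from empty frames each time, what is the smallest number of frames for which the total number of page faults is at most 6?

3

f=1: 14 faults
f=2: 12 faults
f=3: 6 faults
f=4: 4 faults
Smallest f with faults ≤ 6 is 3.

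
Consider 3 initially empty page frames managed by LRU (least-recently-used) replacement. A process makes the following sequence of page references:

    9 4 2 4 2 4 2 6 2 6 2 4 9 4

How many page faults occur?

9 → miss, frames {9}
4 → miss, frames {9,4}
2 → miss, frames {9,4,2}
4 → hit
2 → hit
4 → hit
2 → hit
6 → miss, evict 9, frames {4,2,6}
2 → hit
6 → hit
2 → hit
4 → hit
9 → miss, evict 6, frames {2,4,9}
4 → hit
Page faults: 5.

5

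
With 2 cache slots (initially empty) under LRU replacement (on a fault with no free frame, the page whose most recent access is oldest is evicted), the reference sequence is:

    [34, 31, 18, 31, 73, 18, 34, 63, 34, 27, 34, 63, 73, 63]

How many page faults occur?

34: fault, frames (34)
31: fault, frames (34 31)
18: fault, evict 34, frames (31 18)
31: hit
73: fault, evict 18, frames (31 73)
18: fault, evict 31, frames (73 18)
34: fault, evict 73, frames (18 34)
63: fault, evict 18, frames (34 63)
34: hit
27: fault, evict 63, frames (34 27)
34: hit
63: fault, evict 27, frames (34 63)
73: fault, evict 34, frames (63 73)
63: hit
Page faults: 10.

10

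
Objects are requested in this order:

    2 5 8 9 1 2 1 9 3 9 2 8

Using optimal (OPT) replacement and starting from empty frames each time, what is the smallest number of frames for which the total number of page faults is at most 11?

f=1: 12 faults
f=2: 9 faults
f=3: 7 faults
f=4: 6 faults
f=5: 6 faults
f=6: 6 faults
Smallest f with faults ≤ 11 is 2.

2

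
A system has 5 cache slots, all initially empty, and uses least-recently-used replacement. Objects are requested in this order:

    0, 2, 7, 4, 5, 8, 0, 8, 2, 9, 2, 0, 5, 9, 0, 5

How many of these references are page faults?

9

0: fault, frames {0}
2: fault, frames {0,2}
7: fault, frames {0,2,7}
4: fault, frames {0,2,7,4}
5: fault, frames {0,2,7,4,5}
8: fault, evict 0, frames {2,7,4,5,8}
0: fault, evict 2, frames {7,4,5,8,0}
8: hit
2: fault, evict 7, frames {4,5,0,8,2}
9: fault, evict 4, frames {5,0,8,2,9}
2: hit
0: hit
5: hit
9: hit
0: hit
5: hit
Page faults: 9.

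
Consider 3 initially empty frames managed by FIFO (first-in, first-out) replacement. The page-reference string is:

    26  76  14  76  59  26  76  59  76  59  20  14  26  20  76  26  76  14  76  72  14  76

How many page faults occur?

26 → fault, frames (26)
76 → fault, frames (26 76)
14 → fault, frames (26 76 14)
76 → hit
59 → fault, evict 26, frames (76 14 59)
26 → fault, evict 76, frames (14 59 26)
76 → fault, evict 14, frames (59 26 76)
59 → hit
76 → hit
59 → hit
20 → fault, evict 59, frames (26 76 20)
14 → fault, evict 26, frames (76 20 14)
26 → fault, evict 76, frames (20 14 26)
20 → hit
76 → fault, evict 20, frames (14 26 76)
26 → hit
76 → hit
14 → hit
76 → hit
72 → fault, evict 14, frames (26 76 72)
14 → fault, evict 26, frames (76 72 14)
76 → hit
Page faults: 12.

12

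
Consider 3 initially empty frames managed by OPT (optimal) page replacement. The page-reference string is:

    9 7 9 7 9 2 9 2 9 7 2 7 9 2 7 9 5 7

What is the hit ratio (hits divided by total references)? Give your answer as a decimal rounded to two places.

9 → fault, frames {9}
7 → fault, frames {9,7}
9 → hit
7 → hit
9 → hit
2 → fault, frames {9,7,2}
9 → hit
2 → hit
9 → hit
7 → hit
2 → hit
7 → hit
9 → hit
2 → hit
7 → hit
9 → hit
5 → fault, evict 2, frames {9,7,5}
7 → hit
Hits: 14 of 18 references → 14/18 = 0.7778.

0.78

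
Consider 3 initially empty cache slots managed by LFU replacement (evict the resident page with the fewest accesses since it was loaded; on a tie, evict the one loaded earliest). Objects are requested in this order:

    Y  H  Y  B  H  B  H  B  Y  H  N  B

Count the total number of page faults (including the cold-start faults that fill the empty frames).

Y → miss, frames [Y]
H → miss, frames [Y, H]
Y → hit
B → miss, frames [Y, H, B]
H → hit
B → hit
H → hit
B → hit
Y → hit
H → hit
N → miss, evict Y, frames [H, B, N]
B → hit
Page faults: 4.

4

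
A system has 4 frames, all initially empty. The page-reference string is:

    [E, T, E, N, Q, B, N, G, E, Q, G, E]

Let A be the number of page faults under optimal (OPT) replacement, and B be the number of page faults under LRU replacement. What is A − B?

-2

Under OPT: F F . F F F . F . . . . → 6 faults.
Under LRU: F F . F F F . F F F . . → 8 faults.
A − B = 6 − 8 = -2.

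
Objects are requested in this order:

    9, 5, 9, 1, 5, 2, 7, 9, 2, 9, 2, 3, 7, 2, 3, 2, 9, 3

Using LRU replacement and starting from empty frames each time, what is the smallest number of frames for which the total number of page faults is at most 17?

2

f=1: 18 faults
f=2: 14 faults
f=3: 9 faults
f=4: 7 faults
f=5: 6 faults
f=6: 6 faults
Smallest f with faults ≤ 17 is 2.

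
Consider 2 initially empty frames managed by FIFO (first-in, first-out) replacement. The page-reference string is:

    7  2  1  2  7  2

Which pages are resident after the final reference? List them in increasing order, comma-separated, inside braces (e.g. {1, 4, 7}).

{2, 7}

7: miss, frames [7]
2: miss, frames [7, 2]
1: miss, evict 7, frames [2, 1]
2: hit
7: miss, evict 2, frames [1, 7]
2: miss, evict 1, frames [7, 2]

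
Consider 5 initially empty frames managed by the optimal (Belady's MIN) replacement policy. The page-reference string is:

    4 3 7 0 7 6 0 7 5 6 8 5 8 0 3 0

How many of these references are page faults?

4: fault, frames (4)
3: fault, frames (4 3)
7: fault, frames (4 3 7)
0: fault, frames (4 3 7 0)
7: hit
6: fault, frames (4 3 7 0 6)
0: hit
7: hit
5: fault, evict 7, frames (4 3 0 6 5)
6: hit
8: fault, evict 6, frames (4 3 0 5 8)
5: hit
8: hit
0: hit
3: hit
0: hit
Page faults: 7.

7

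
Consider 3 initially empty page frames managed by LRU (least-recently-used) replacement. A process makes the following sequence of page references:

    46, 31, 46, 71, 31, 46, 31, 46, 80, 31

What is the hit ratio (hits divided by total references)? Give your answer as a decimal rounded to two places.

0.60

46 -> fault, frames {46}
31 -> fault, frames {46,31}
46 -> hit
71 -> fault, frames {31,46,71}
31 -> hit
46 -> hit
31 -> hit
46 -> hit
80 -> fault, evict 71, frames {31,46,80}
31 -> hit
Hits: 6 of 10 references → 6/10 = 0.6000.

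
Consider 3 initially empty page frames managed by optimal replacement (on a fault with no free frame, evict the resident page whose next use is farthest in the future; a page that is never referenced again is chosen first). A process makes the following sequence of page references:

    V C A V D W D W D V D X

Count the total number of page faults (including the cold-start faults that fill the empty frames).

V → fault, frames [V]
C → fault, frames [V, C]
A → fault, frames [V, C, A]
V → hit
D → fault, evict A, frames [V, C, D]
W → fault, evict C, frames [V, D, W]
D → hit
W → hit
D → hit
V → hit
D → hit
X → fault, evict W, frames [V, D, X]
Page faults: 6.

6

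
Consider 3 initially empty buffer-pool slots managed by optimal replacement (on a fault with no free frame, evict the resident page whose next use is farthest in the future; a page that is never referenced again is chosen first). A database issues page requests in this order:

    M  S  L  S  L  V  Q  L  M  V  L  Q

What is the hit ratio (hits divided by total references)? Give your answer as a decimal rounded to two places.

0.50

M → fault, frames [M]
S → fault, frames [M, S]
L → fault, frames [M, S, L]
S → hit
L → hit
V → fault, evict S, frames [M, L, V]
Q → fault, evict V, frames [M, L, Q]
L → hit
M → hit
V → fault, evict M, frames [L, Q, V]
L → hit
Q → hit
Hits: 6 of 12 references → 6/12 = 0.5000.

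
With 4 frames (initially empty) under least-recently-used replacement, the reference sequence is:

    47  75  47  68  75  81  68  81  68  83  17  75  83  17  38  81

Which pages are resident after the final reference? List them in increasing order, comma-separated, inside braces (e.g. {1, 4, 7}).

47 → fault, frames [47]
75 → fault, frames [47, 75]
47 → hit
68 → fault, frames [75, 47, 68]
75 → hit
81 → fault, frames [47, 68, 75, 81]
68 → hit
81 → hit
68 → hit
83 → fault, evict 47, frames [75, 81, 68, 83]
17 → fault, evict 75, frames [81, 68, 83, 17]
75 → fault, evict 81, frames [68, 83, 17, 75]
83 → hit
17 → hit
38 → fault, evict 68, frames [75, 83, 17, 38]
81 → fault, evict 75, frames [83, 17, 38, 81]

{17, 38, 81, 83}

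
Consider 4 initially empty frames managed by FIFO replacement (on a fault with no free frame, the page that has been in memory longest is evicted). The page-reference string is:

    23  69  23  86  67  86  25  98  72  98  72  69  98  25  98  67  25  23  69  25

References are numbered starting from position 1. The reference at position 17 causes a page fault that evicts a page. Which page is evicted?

pos 1: 23: fault, frames [23]
pos 2: 69: fault, frames [23, 69]
pos 3: 23: hit
pos 4: 86: fault, frames [23, 69, 86]
pos 5: 67: fault, frames [23, 69, 86, 67]
pos 6: 86: hit
pos 7: 25: fault, evict 23, frames [69, 86, 67, 25]
pos 8: 98: fault, evict 69, frames [86, 67, 25, 98]
pos 9: 72: fault, evict 86, frames [67, 25, 98, 72]
pos 10: 98: hit
pos 11: 72: hit
pos 12: 69: fault, evict 67, frames [25, 98, 72, 69]
pos 13: 98: hit
pos 14: 25: hit
pos 15: 98: hit
pos 16: 67: fault, evict 25, frames [98, 72, 69, 67]
pos 17: 25: fault, evict 98, frames [72, 69, 67, 25]
At position 17, page 98 is evicted.

98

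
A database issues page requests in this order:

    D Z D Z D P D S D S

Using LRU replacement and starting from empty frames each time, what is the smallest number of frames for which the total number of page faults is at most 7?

2

f=1: 10 faults
f=2: 4 faults
f=3: 4 faults
f=4: 4 faults
Smallest f with faults ≤ 7 is 2.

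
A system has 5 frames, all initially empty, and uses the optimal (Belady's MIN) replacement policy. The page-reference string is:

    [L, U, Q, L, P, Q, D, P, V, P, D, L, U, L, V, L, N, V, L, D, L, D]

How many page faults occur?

L → miss, frames {L}
U → miss, frames {L,U}
Q → miss, frames {L,U,Q}
L → hit
P → miss, frames {L,U,Q,P}
Q → hit
D → miss, frames {L,U,Q,P,D}
P → hit
V → miss, evict Q, frames {L,U,P,D,V}
P → hit
D → hit
L → hit
U → hit
L → hit
V → hit
L → hit
N → miss, evict P, frames {L,U,D,V,N}
V → hit
L → hit
D → hit
L → hit
D → hit
Page faults: 7.

7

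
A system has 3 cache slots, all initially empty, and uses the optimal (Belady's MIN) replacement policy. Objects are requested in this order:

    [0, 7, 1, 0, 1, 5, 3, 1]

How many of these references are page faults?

0 → miss, frames (0)
7 → miss, frames (0 7)
1 → miss, frames (0 7 1)
0 → hit
1 → hit
5 → miss, evict 7, frames (0 1 5)
3 → miss, evict 5, frames (0 1 3)
1 → hit
Page faults: 5.

5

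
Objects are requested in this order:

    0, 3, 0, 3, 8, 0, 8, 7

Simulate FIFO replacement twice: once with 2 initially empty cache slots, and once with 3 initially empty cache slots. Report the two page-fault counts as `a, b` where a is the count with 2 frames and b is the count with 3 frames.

2 frames: F F . . F F . F → 5 faults.
3 frames: F F . . F . . F → 4 faults.
4 < 5: adding a frame reduced faults, as is typical.

5, 4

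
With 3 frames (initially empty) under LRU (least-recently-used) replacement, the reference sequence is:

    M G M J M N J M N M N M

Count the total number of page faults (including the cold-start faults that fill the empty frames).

4

M: miss, frames (M)
G: miss, frames (M G)
M: hit
J: miss, frames (G M J)
M: hit
N: miss, evict G, frames (J M N)
J: hit
M: hit
N: hit
M: hit
N: hit
M: hit
Page faults: 4.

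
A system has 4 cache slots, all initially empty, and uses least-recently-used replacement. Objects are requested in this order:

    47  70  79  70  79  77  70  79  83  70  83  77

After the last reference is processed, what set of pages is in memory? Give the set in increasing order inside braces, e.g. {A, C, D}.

{70, 77, 79, 83}

47 -> fault, frames (47)
70 -> fault, frames (47 70)
79 -> fault, frames (47 70 79)
70 -> hit
79 -> hit
77 -> fault, frames (47 70 79 77)
70 -> hit
79 -> hit
83 -> fault, evict 47, frames (77 70 79 83)
70 -> hit
83 -> hit
77 -> hit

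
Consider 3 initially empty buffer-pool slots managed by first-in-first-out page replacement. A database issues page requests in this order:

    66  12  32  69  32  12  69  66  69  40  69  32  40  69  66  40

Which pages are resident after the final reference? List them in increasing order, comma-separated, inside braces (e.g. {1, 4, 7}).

{40, 66, 69}

66: fault, frames (66)
12: fault, frames (66 12)
32: fault, frames (66 12 32)
69: fault, evict 66, frames (12 32 69)
32: hit
12: hit
69: hit
66: fault, evict 12, frames (32 69 66)
69: hit
40: fault, evict 32, frames (69 66 40)
69: hit
32: fault, evict 69, frames (66 40 32)
40: hit
69: fault, evict 66, frames (40 32 69)
66: fault, evict 40, frames (32 69 66)
40: fault, evict 32, frames (69 66 40)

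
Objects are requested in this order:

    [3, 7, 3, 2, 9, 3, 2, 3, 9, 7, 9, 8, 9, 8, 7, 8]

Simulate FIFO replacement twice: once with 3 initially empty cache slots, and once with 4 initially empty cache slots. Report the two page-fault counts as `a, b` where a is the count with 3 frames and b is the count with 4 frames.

8, 5

3 frames: F F . F F F . . . F . F F . . . → 8 faults.
4 frames: F F . F F . . . . . . F . . . . → 5 faults.
5 < 8: adding a frame reduced faults, as is typical.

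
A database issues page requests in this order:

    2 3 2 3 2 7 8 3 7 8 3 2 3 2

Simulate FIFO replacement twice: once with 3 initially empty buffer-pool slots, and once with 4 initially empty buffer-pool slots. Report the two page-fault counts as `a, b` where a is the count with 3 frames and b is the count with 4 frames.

3 frames: F F . . . F F . . . . F F . → 6 faults.
4 frames: F F . . . F F . . . . . . . → 4 faults.
4 < 6: adding a frame reduced faults, as is typical.

6, 4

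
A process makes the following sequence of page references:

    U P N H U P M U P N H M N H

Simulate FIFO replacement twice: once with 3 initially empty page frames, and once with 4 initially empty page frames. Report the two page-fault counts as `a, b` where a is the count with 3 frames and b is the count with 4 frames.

9, 10

3 frames: F F F F F F F . . F F . . . → 9 faults.
4 frames: F F F F . . F F F F F F . . → 10 faults.
10 > 9: adding a frame increased faults — Belady's anomaly.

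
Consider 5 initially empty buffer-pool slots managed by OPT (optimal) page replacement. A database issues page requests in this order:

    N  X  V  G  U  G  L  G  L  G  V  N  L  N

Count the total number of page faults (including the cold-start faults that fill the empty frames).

6

N -> miss, frames (N)
X -> miss, frames (N X)
V -> miss, frames (N X V)
G -> miss, frames (N X V G)
U -> miss, frames (N X V G U)
G -> hit
L -> miss, evict U, frames (N X V G L)
G -> hit
L -> hit
G -> hit
V -> hit
N -> hit
L -> hit
N -> hit
Page faults: 6.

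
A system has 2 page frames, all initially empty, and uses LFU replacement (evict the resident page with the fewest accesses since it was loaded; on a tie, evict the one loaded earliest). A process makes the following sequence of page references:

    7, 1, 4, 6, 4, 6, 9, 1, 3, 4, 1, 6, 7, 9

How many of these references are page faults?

11

7 -> fault, frames [7]
1 -> fault, frames [7, 1]
4 -> fault, evict 7, frames [1, 4]
6 -> fault, evict 1, frames [4, 6]
4 -> hit
6 -> hit
9 -> fault, evict 4, frames [6, 9]
1 -> fault, evict 9, frames [6, 1]
3 -> fault, evict 1, frames [6, 3]
4 -> fault, evict 3, frames [6, 4]
1 -> fault, evict 4, frames [6, 1]
6 -> hit
7 -> fault, evict 1, frames [6, 7]
9 -> fault, evict 7, frames [6, 9]
Page faults: 11.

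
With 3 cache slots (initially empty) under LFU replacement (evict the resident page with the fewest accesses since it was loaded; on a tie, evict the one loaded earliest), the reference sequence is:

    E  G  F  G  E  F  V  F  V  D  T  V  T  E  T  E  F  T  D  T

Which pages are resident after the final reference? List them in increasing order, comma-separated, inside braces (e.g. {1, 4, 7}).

{F, T, V}

E → fault, frames {E}
G → fault, frames {E,G}
F → fault, frames {E,G,F}
G → hit
E → hit
F → hit
V → fault, evict E, frames {G,F,V}
F → hit
V → hit
D → fault, evict G, frames {F,V,D}
T → fault, evict D, frames {F,V,T}
V → hit
T → hit
E → fault, evict T, frames {F,V,E}
T → fault, evict E, frames {F,V,T}
E → fault, evict T, frames {F,V,E}
F → hit
T → fault, evict E, frames {F,V,T}
D → fault, evict T, frames {F,V,D}
T → fault, evict D, frames {F,V,T}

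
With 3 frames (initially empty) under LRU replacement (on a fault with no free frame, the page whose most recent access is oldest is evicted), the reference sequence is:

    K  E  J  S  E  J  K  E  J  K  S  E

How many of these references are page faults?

7

K → miss, frames {K}
E → miss, frames {K,E}
J → miss, frames {K,E,J}
S → miss, evict K, frames {E,J,S}
E → hit
J → hit
K → miss, evict S, frames {E,J,K}
E → hit
J → hit
K → hit
S → miss, evict E, frames {J,K,S}
E → miss, evict J, frames {K,S,E}
Page faults: 7.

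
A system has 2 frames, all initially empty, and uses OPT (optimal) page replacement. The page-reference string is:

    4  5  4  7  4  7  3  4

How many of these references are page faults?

4: miss, frames (4)
5: miss, frames (4 5)
4: hit
7: miss, evict 5, frames (4 7)
4: hit
7: hit
3: miss, evict 7, frames (4 3)
4: hit
Page faults: 4.

4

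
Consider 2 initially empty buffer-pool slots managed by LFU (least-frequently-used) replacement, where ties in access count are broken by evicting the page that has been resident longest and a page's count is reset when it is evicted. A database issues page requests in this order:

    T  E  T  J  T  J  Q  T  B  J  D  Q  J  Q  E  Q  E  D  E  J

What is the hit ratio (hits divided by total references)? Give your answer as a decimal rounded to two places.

T: miss, frames [T]
E: miss, frames [T, E]
T: hit
J: miss, evict E, frames [T, J]
T: hit
J: hit
Q: miss, evict J, frames [T, Q]
T: hit
B: miss, evict Q, frames [T, B]
J: miss, evict B, frames [T, J]
D: miss, evict J, frames [T, D]
Q: miss, evict D, frames [T, Q]
J: miss, evict Q, frames [T, J]
Q: miss, evict J, frames [T, Q]
E: miss, evict Q, frames [T, E]
Q: miss, evict E, frames [T, Q]
E: miss, evict Q, frames [T, E]
D: miss, evict E, frames [T, D]
E: miss, evict D, frames [T, E]
J: miss, evict E, frames [T, J]
Hits: 4 of 20 references → 4/20 = 0.2000.

0.20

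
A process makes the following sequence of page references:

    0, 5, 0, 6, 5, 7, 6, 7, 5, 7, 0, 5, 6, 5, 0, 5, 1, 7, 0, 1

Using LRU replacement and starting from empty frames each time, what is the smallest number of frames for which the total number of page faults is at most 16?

f=1: 20 faults
f=2: 15 faults
f=3: 9 faults
f=4: 6 faults
f=5: 5 faults
Smallest f with faults ≤ 16 is 2.

2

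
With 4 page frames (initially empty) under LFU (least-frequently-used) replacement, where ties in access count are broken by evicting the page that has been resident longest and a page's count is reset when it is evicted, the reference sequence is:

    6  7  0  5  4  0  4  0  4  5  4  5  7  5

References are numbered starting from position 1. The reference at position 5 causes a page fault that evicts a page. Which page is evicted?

6

pos 1: 6: miss, frames {6}
pos 2: 7: miss, frames {6,7}
pos 3: 0: miss, frames {6,7,0}
pos 4: 5: miss, frames {6,7,0,5}
pos 5: 4: miss, evict 6, frames {7,0,5,4}
At position 5, page 6 is evicted.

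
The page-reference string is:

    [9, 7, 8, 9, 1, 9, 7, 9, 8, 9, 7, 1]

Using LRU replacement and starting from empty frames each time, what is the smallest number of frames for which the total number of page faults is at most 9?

2

f=1: 12 faults
f=2: 9 faults
f=3: 7 faults
f=4: 4 faults
Smallest f with faults ≤ 9 is 2.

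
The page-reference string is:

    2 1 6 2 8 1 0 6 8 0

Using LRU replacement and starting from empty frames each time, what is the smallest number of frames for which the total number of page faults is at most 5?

5

f=1: 10 faults
f=2: 10 faults
f=3: 8 faults
f=4: 6 faults
f=5: 5 faults
Smallest f with faults ≤ 5 is 5.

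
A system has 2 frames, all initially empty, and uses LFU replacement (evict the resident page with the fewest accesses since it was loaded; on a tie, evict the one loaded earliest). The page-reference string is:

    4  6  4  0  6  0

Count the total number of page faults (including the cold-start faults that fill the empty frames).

5

4 -> fault, frames [4]
6 -> fault, frames [4, 6]
4 -> hit
0 -> fault, evict 6, frames [4, 0]
6 -> fault, evict 0, frames [4, 6]
0 -> fault, evict 6, frames [4, 0]
Page faults: 5.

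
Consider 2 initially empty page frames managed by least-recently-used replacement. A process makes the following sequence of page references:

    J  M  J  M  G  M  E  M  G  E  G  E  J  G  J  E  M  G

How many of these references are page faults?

11

J: fault, frames (J)
M: fault, frames (J M)
J: hit
M: hit
G: fault, evict J, frames (M G)
M: hit
E: fault, evict G, frames (M E)
M: hit
G: fault, evict E, frames (M G)
E: fault, evict M, frames (G E)
G: hit
E: hit
J: fault, evict G, frames (E J)
G: fault, evict E, frames (J G)
J: hit
E: fault, evict G, frames (J E)
M: fault, evict J, frames (E M)
G: fault, evict E, frames (M G)
Page faults: 11.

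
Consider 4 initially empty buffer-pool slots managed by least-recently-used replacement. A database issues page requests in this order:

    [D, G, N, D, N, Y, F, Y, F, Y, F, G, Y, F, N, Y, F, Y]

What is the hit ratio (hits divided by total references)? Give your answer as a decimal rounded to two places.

D → miss, frames (D)
G → miss, frames (D G)
N → miss, frames (D G N)
D → hit
N → hit
Y → miss, frames (G D N Y)
F → miss, evict G, frames (D N Y F)
Y → hit
F → hit
Y → hit
F → hit
G → miss, evict D, frames (N Y F G)
Y → hit
F → hit
N → hit
Y → hit
F → hit
Y → hit
Hits: 12 of 18 references → 12/18 = 0.6667.

0.67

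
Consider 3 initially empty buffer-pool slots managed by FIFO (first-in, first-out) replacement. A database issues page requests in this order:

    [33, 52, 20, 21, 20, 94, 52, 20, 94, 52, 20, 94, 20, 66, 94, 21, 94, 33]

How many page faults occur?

11

33: fault, frames [33]
52: fault, frames [33, 52]
20: fault, frames [33, 52, 20]
21: fault, evict 33, frames [52, 20, 21]
20: hit
94: fault, evict 52, frames [20, 21, 94]
52: fault, evict 20, frames [21, 94, 52]
20: fault, evict 21, frames [94, 52, 20]
94: hit
52: hit
20: hit
94: hit
20: hit
66: fault, evict 94, frames [52, 20, 66]
94: fault, evict 52, frames [20, 66, 94]
21: fault, evict 20, frames [66, 94, 21]
94: hit
33: fault, evict 66, frames [94, 21, 33]
Page faults: 11.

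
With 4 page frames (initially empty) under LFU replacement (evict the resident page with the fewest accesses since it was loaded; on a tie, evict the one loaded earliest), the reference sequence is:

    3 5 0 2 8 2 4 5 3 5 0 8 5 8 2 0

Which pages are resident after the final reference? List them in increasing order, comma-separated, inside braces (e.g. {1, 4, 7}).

{0, 2, 5, 8}

3: miss, frames {3}
5: miss, frames {3,5}
0: miss, frames {3,5,0}
2: miss, frames {3,5,0,2}
8: miss, evict 3, frames {5,0,2,8}
2: hit
4: miss, evict 5, frames {0,2,8,4}
5: miss, evict 0, frames {2,8,4,5}
3: miss, evict 8, frames {2,4,5,3}
5: hit
0: miss, evict 4, frames {2,5,3,0}
8: miss, evict 3, frames {2,5,0,8}
5: hit
8: hit
2: hit
0: hit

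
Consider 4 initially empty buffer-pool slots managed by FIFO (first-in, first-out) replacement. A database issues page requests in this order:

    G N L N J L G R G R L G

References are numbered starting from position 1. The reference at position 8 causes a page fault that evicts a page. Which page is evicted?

G

pos 1: G → miss, frames {G}
pos 2: N → miss, frames {G,N}
pos 3: L → miss, frames {G,N,L}
pos 4: N → hit
pos 5: J → miss, frames {G,N,L,J}
pos 6: L → hit
pos 7: G → hit
pos 8: R → miss, evict G, frames {N,L,J,R}
At position 8, page G is evicted.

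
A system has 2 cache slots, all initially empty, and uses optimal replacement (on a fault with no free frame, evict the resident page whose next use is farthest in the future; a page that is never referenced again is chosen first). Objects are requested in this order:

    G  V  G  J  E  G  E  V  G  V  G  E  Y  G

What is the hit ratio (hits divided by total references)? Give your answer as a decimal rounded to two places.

0.50

G → fault, frames {G}
V → fault, frames {G,V}
G → hit
J → fault, evict V, frames {G,J}
E → fault, evict J, frames {G,E}
G → hit
E → hit
V → fault, evict E, frames {G,V}
G → hit
V → hit
G → hit
E → fault, evict V, frames {G,E}
Y → fault, evict E, frames {G,Y}
G → hit
Hits: 7 of 14 references → 7/14 = 0.5000.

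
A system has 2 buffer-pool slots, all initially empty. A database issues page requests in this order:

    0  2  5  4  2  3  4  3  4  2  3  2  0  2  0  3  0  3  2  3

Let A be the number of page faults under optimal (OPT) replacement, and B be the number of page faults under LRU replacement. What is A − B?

-3

Under OPT: F F F F . F . . . F . . F . . F . . F . → 9 faults.
Under LRU: F F F F F F F . . F F . F . . F . . F . → 12 faults.
A − B = 9 − 12 = -3.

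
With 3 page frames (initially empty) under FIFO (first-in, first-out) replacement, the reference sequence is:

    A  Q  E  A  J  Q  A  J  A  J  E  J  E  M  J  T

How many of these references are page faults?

A -> fault, frames {A}
Q -> fault, frames {A,Q}
E -> fault, frames {A,Q,E}
A -> hit
J -> fault, evict A, frames {Q,E,J}
Q -> hit
A -> fault, evict Q, frames {E,J,A}
J -> hit
A -> hit
J -> hit
E -> hit
J -> hit
E -> hit
M -> fault, evict E, frames {J,A,M}
J -> hit
T -> fault, evict J, frames {A,M,T}
Page faults: 7.

7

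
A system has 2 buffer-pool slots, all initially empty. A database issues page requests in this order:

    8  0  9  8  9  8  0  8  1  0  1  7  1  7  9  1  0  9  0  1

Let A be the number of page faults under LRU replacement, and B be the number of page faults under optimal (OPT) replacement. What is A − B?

4

Under LRU: F F F F . . F . F F . F . . F F F F . F → 13 faults.
Under OPT: F F F . . . F . F . . F . . F . F . . F → 9 faults.
A − B = 13 − 9 = 4.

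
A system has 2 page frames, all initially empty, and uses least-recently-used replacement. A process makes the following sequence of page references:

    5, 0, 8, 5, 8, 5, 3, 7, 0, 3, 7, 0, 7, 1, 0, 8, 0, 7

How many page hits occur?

4

5 → fault, frames (5)
0 → fault, frames (5 0)
8 → fault, evict 5, frames (0 8)
5 → fault, evict 0, frames (8 5)
8 → hit
5 → hit
3 → fault, evict 8, frames (5 3)
7 → fault, evict 5, frames (3 7)
0 → fault, evict 3, frames (7 0)
3 → fault, evict 7, frames (0 3)
7 → fault, evict 0, frames (3 7)
0 → fault, evict 3, frames (7 0)
7 → hit
1 → fault, evict 0, frames (7 1)
0 → fault, evict 7, frames (1 0)
8 → fault, evict 1, frames (0 8)
0 → hit
7 → fault, evict 8, frames (0 7)
Hits: 4.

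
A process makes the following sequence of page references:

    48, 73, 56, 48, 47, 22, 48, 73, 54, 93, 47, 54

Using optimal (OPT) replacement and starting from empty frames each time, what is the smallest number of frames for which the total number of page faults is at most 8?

3

f=1: 12 faults
f=2: 9 faults
f=3: 8 faults
f=4: 7 faults
f=5: 7 faults
f=6: 7 faults
f=7: 7 faults
Smallest f with faults ≤ 8 is 3.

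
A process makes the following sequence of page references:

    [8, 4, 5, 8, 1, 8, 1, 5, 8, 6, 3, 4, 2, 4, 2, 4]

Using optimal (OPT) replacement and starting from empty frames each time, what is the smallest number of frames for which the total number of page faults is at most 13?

2

f=1: 16 faults
f=2: 9 faults
f=3: 8 faults
f=4: 7 faults
f=5: 7 faults
f=6: 7 faults
f=7: 7 faults
Smallest f with faults ≤ 13 is 2.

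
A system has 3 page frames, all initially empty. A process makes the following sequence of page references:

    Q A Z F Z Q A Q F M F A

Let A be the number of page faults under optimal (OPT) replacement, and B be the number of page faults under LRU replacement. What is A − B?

-3

Under OPT: F F F F . . F . . F . . → 6 faults.
Under LRU: F F F F . F F . F F . F → 9 faults.
A − B = 6 − 9 = -3.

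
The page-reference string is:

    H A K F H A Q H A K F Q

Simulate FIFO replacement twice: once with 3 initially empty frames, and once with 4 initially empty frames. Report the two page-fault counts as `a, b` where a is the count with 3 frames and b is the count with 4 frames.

3 frames: F F F F F F F . . F F . → 9 faults.
4 frames: F F F F . . F F F F F F → 10 faults.
10 > 9: adding a frame increased faults — Belady's anomaly.

9, 10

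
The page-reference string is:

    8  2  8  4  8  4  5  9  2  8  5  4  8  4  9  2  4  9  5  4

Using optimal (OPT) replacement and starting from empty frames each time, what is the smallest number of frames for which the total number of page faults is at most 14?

2

f=1: 20 faults
f=2: 12 faults
f=3: 9 faults
f=4: 7 faults
f=5: 5 faults
Smallest f with faults ≤ 14 is 2.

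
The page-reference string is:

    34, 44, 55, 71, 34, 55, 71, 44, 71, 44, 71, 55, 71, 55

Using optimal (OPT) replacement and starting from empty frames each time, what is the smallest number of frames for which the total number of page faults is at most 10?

f=1: 14 faults
f=2: 7 faults
f=3: 5 faults
f=4: 4 faults
Smallest f with faults ≤ 10 is 2.

2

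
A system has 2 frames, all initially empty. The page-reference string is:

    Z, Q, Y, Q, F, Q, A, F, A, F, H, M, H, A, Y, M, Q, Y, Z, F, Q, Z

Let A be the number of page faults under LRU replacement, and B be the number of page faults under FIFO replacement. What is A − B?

-1

Under LRU: F F F . F . F F . . F F . F F F F F F F F F → 17 faults.
Under FIFO: F F F . F F F F . . F F . F F F F F F F F F → 18 faults.
A − B = 17 − 18 = -1.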